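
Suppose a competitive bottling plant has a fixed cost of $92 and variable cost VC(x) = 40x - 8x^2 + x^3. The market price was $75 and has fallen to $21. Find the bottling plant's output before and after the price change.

Output falls from 7 to 0 (the firm shuts down)

AVC = 40 - 8x + x^2, minimized at x = 4 where min AVC = $24. MC = 40 - 16x + 3x^2.
At P = $75 ≥ min AVC, set P = MC on the rising branch: x = 7.
At P = $21 < min AVC = $24, price no longer covers variable cost at any output, so the firm shuts down: x = 0.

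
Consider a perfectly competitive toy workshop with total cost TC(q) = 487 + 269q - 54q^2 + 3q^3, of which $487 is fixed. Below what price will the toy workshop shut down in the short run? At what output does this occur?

The shutdown price is the minimum of AVC. VC = 269q - 54q^2 + 3q^3, so AVC = 269 - 54q + 3q^2.
At the minimum of AVC, MC = AVC. MC = 269 - 108q + 9q^2; setting MC = AVC gives 6q^2 - 54q = 0, so q = 9. min AVC = 26.
The firm shuts down for any P below $26.

$26 per unit, at q = 9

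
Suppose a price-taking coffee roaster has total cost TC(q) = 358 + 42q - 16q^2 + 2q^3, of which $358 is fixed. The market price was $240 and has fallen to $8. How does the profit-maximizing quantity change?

AVC = 42 - 16q + 2q^2, minimized at q = 4 where min AVC = $10. MC = 42 - 32q + 6q^2.
With P = $240 above the shutdown price, P = MC gives q = 9.
At P = $8 < min AVC = $10, price no longer covers variable cost at any output, so the firm shuts down: q = 0.

Output falls from 9 to 0 (the firm shuts down)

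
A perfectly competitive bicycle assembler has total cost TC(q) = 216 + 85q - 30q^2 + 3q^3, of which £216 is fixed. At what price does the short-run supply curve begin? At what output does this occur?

The shutdown price is the minimum of AVC. VC = 85q - 30q^2 + 3q^3, so AVC = 85 - 30q + 3q^2.
dAVC/dq = -30 + 6q = 0 gives q = 5. min AVC = 85 - 30·5 + 3·5^2 = 10.
For P < £10 the firm produces nothing.

£10 per unit, at q = 5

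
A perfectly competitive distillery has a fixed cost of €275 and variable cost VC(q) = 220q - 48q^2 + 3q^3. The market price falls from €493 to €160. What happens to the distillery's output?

Output falls from 13 to 10

AVC = 220 - 48q + 3q^2, minimized at q = 8 where min AVC = €28. MC = 220 - 96q + 9q^2.
At P = €493 ≥ min AVC, set P = MC on the rising branch: q = 13.
At P = €160 ≥ min AVC, set P = MC: q = 10. The firm stays open but cuts output.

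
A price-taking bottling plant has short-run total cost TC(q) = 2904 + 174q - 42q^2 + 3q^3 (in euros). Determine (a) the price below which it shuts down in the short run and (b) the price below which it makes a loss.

AVC = 174 - 42q + 3q^2; minimized at q = 7, giving min AVC = €27. That is the shutdown price.
ATC = 2904/q + 174 - 42q + 3q^2. Setting dATC/dq = −2904/q^2 − 42 + 6q = 0 gives q = 11 (since 6·11^3 − 42·11^2 = 2904).
min ATC = 2904/11 + 174 − 42·11 + 3·11^2 = €339. That is the break-even price.
For €27 ≤ P < €339 the firm produces at a loss; below €27 it shuts down.

Shutdown price = €27; break-even price = €339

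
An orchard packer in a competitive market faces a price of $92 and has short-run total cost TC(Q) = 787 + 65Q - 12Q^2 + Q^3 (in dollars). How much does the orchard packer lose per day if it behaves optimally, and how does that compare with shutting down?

Profit = -$301 at Q = 9

AVC = 65 - 12Q + Q^2; min AVC = $29 at Q = 6. Since P = $92 ≥ min AVC, the firm produces.
MC = 65 - 24Q + 3Q^2. Setting P = MC and taking the root on the rising branch gives Q* = 9.
TR = 92·9 = 828. TC = 787 + 342 = 1129. Profit = 828 − 1129 = -$301.
That loss of $301 beats the $787 the firm would lose by shutting down; producing recovers $486 of fixed cost.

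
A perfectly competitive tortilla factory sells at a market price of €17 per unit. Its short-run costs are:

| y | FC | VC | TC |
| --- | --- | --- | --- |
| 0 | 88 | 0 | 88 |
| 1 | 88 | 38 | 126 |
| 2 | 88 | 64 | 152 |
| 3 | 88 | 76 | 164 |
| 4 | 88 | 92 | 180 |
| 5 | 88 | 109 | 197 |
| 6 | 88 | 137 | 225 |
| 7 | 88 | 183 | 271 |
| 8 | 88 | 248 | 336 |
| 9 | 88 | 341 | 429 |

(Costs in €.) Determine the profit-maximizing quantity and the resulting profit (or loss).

Tabulate TR − TC: y=0: -88; y=1: -109; y=2: -118; y=3: -113; y=4: -112; y=5: -112; y=6: -123; y=7: -152; y=8: -200; y=9: -276.
Profit is highest at y = 0. Equivalently, the lowest AVC in the table is 109/5 ≈ €21.80 at y = 5, and P = €17 falls below it — price never covers variable cost, so the firm shuts down and loses only its fixed cost.

y = 0 (shut down); profit = -€88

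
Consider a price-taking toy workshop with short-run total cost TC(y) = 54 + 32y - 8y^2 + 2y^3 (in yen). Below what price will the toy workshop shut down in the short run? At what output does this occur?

Short-run supply begins at min AVC. From VC = 32y - 8y^2 + 2y^3, AVC = 32 - 8y + 2y^2.
At the minimum of AVC, MC = AVC. MC = 32 - 16y + 6y^2; setting MC = AVC gives 4y^2 - 8y = 0, so y = 2. min AVC = 24.
The firm shuts down for any P below ¥24.

¥24 per unit, at y = 2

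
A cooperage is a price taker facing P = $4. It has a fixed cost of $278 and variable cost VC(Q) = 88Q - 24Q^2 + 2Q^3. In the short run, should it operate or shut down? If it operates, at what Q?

Shut down

Variable cost is VC = 88Q - 24Q^2 + 2Q^3, so AVC = VC/Q = 88 - 24Q + 2Q^2 and MC = dTC/dQ = 88 - 48Q + 6Q^2.
AVC hits its minimum where MC = AVC, at Q = 6, giving min AVC = 88 - 24·6 + 2·6^2 = $16.
P = $4 lies below min AVC = $16; no output level covers variable cost.
Shutting down limits the loss to fixed cost, $278.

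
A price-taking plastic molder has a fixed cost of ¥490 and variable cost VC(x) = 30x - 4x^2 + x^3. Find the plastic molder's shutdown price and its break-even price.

Shutdown price = ¥26; break-even price = ¥121

AVC = 30 - 4x + x^2; minimized at x = 2, giving min AVC = ¥26. That is the shutdown price.
ATC = 490/x + 30 - 4x + x^2. Setting dATC/dx = −490/x^2 − 4 + 2x = 0 gives x = 7 (since 2·7^3 − 4·7^2 = 490).
min ATC = 490/7 + 30 − 4·7 + 7^2 = ¥121. That is the break-even price.
For ¥26 ≤ P < ¥121 the firm produces at a loss; below ¥26 it shuts down.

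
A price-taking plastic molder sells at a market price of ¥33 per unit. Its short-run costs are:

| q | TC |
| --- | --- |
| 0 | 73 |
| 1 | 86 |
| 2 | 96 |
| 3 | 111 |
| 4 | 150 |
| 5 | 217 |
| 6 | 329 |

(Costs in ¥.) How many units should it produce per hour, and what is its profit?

q = 3; profit = -¥12

Compute π = P·q − TC at each output: q=0: -73; q=1: -53; q=2: -30; q=3: -12; q=4: -18; q=5: -52; q=6: -131.
Profit is maximized at q = 3. AVC there is 38/3 = ¥12.67 ≤ P, so producing beats shutting down (which would give -¥73).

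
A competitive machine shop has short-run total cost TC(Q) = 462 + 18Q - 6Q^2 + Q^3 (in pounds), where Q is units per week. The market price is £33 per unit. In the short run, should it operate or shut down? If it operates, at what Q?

Strip out fixed cost: VC = 18Q - 6Q^2 + Q^3. Then AVC = 18 - 6Q + Q^2 and MC = 18 - 12Q + 3Q^2.
AVC is minimized where dAVC/dQ = -6 + 2Q = 0, at Q = 3; min AVC = 18 - 6·3 + 3^2 = £9.
P = £33 exceeds min AVC = £9, so the firm stays open.
Solving P = MC: -15 - 12Q + 3Q^2 = 0 ⇒ Q = -1 or 5. On the upward-sloping branch, Q* = 5.
Check: AVC at Q = 5 is £13 ≤ P, so revenue covers variable cost.
Profit = P·Q − TC = 33·5 − 527 = -£362, a loss, but smaller than the £462 fixed cost the firm would lose by shutting down.

Produce at Q = 5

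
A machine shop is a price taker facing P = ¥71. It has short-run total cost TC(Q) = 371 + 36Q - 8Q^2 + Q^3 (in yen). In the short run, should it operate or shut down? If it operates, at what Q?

Produce at Q = 7

Variable cost is VC = 36Q - 8Q^2 + Q^3, so AVC = VC/Q = 36 - 8Q + Q^2 and MC = dTC/dQ = 36 - 16Q + 3Q^2.
AVC is minimized where dAVC/dQ = -8 + 2Q = 0, at Q = 4; min AVC = 36 - 8·4 + 4^2 = ¥20.
P = ¥71 exceeds min AVC = ¥20, so the firm stays open.
Solving P = MC: -35 - 16Q + 3Q^2 = 0 ⇒ Q = -5/3 or 7. On the upward-sloping branch, Q* = 7.
Check: AVC at Q = 7 is ¥29 ≤ P, so revenue covers variable cost.
Profit = P·Q − TC = 71·7 − 574 = -¥77, a loss, but smaller than the ¥371 fixed cost the firm would lose by shutting down.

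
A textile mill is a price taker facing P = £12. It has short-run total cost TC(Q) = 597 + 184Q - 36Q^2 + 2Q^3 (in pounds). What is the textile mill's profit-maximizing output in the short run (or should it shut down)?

Shut down

From TC, MC = TC'(Q) = 184 - 72Q + 6Q^2 and AVC = VC/Q = 184 - 36Q + 2Q^2.
The AVC parabola has its vertex at Q = 36/4 = 9, where AVC = 184 - 36·9 + 2·9^2 = £22.
With P < min AVC (£12 < £22), every unit sold adds to the loss.
Shutting down limits the loss to fixed cost, £597.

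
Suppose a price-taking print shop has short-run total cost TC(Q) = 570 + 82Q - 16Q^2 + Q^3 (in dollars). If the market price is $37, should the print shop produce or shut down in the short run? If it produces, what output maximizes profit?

Variable cost is VC = 82Q - 16Q^2 + Q^3, so AVC = VC/Q = 82 - 16Q + Q^2 and MC = dTC/dQ = 82 - 32Q + 3Q^2.
The AVC parabola has its vertex at Q = 16/2 = 8, where AVC = 82 - 16·8 + 8^2 = $18.
Since P = $37 ≥ min AVC = $18, price covers variable cost and the firm should produce.
Set P = MC: 37 = 82 - 32Q + 3Q^2 → 45 - 32Q + 3Q^2 = 0. The roots are Q = 5/3 and Q = 9; the profit-maximizing output is on the rising part of MC, so Q* = 9.
Check: AVC at Q = 9 is $19 ≤ P, so revenue covers variable cost.
Profit = P·Q − TC = 37·9 − 741 = -$408, a loss, but smaller than the $570 fixed cost the firm would lose by shutting down.

Produce at Q = 9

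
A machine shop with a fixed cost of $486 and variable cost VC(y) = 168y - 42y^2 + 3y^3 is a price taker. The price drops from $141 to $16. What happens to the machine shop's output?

MC = 168 - 84y + 9y^2; the shutdown threshold is min AVC = $21 (at y = 7).
At P = $141 ≥ min AVC, set P = MC on the rising branch: y = 9.
At P = $16 < min AVC = $21, price no longer covers variable cost at any output, so the firm shuts down: y = 0.

Output falls from 9 to 0 (the firm shuts down)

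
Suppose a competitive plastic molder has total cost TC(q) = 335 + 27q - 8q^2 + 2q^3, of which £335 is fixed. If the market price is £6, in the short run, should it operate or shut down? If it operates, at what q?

Shut down

Variable cost is VC = 27q - 8q^2 + 2q^3, so AVC = VC/q = 27 - 8q + 2q^2 and MC = dTC/dq = 27 - 16q + 6q^2.
AVC hits its minimum where MC = AVC, at q = 2, giving min AVC = 27 - 8·2 + 2·2^2 = £19.
With P < min AVC (£6 < £19), every unit sold adds to the loss.
The firm minimizes its loss by shutting down and losing only its fixed cost of £335.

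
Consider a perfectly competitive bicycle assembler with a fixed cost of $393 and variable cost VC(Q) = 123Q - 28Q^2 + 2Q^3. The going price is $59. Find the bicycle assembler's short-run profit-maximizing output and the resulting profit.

Profit = -$137 at Q = 8

AVC = 123 - 28Q + 2Q^2; min AVC = $25 at Q = 7. Since P = $59 ≥ min AVC, the firm produces.
With MC = 123 - 56Q + 6Q^2, P = MC on the upward-sloping part at Q* = 8.
TR = 59·8 = 472. TC = 393 + 216 = 609. Profit = 472 − 609 = -$137.
By producing, the firm covers all variable cost plus $256 of fixed cost; shutting down would lose the full $393.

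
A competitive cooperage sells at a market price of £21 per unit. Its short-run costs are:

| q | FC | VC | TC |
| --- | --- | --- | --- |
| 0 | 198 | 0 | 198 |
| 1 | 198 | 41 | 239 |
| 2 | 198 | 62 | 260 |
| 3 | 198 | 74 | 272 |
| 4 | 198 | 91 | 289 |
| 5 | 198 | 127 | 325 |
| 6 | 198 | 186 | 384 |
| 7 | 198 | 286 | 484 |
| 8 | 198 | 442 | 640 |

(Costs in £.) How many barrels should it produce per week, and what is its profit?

q = 0 (shut down); profit = -£198

Compute π = P·q − TC at each output: q=0: -198; q=1: -218; q=2: -218; q=3: -209; q=4: -205; q=5: -220; q=6: -258; q=7: -337; q=8: -472.
Profit is highest at q = 0. Equivalently, the lowest AVC in the table is 91/4 ≈ £22.75 at q = 4, and P = £21 falls below it — price never covers variable cost, so the firm shuts down and loses only its fixed cost.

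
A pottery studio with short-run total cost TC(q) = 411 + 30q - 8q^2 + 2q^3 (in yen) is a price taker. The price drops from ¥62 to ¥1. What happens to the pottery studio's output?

MC = 30 - 16q + 6q^2; the shutdown threshold is min AVC = ¥22 (at q = 2).
At P = ¥62 ≥ min AVC, set P = MC on the rising branch: q = 4.
At P = ¥1 < min AVC = ¥22, price no longer covers variable cost at any output, so the firm shuts down: q = 0.

Output falls from 4 to 0 (the firm shuts down)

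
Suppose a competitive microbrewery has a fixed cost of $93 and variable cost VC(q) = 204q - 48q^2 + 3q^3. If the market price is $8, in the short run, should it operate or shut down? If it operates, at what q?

From TC, MC = TC'(q) = 204 - 96q + 9q^2 and AVC = VC/q = 204 - 48q + 3q^2.
AVC is minimized where dAVC/dq = -48 + 6q = 0, at q = 8; min AVC = 204 - 48·8 + 3·8^2 = $12.
Since P = $8 < min AVC = $12, price fails to cover variable cost at any output.
Shutting down limits the loss to fixed cost, $93.

Shut down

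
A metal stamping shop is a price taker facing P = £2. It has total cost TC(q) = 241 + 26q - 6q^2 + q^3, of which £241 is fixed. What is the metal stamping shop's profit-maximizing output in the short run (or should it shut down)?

Shut down

From TC, MC = TC'(q) = 26 - 12q + 3q^2 and AVC = VC/q = 26 - 6q + q^2.
AVC hits its minimum where MC = AVC, at q = 3, giving min AVC = 26 - 6·3 + 3^2 = £17.
Since P = £2 < min AVC = £17, price fails to cover variable cost at any output.
Best response: produce nothing and absorb the £241 fixed cost.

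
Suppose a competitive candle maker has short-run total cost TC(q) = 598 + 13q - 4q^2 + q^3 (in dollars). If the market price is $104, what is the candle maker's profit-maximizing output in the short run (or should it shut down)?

Produce at q = 7

Strip out fixed cost: VC = 13q - 4q^2 + q^3. Then AVC = 13 - 4q + q^2 and MC = 13 - 8q + 3q^2.
AVC is minimized where dAVC/dq = -4 + 2q = 0, at q = 2; min AVC = 13 - 4·2 + 2^2 = $9.
Since P = $104 ≥ min AVC = $9, price covers variable cost and the firm should produce.
Set P = MC: 104 = 13 - 8q + 3q^2 → -91 - 8q + 3q^2 = 0. The roots are q = -13/3 and q = 7; the profit-maximizing output is on the rising part of MC, so q* = 7.
Check: AVC at q = 7 is $34 ≤ P, so revenue covers variable cost.
Profit = P·q − TC = 104·7 − 836 = -$108, a loss, but smaller than the $598 fixed cost the firm would lose by shutting down.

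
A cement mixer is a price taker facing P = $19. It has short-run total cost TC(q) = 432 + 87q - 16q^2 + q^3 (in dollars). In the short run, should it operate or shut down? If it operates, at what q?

Strip out fixed cost: VC = 87q - 16q^2 + q^3. Then AVC = 87 - 16q + q^2 and MC = 87 - 32q + 3q^2.
The AVC parabola has its vertex at q = 16/2 = 8, where AVC = 87 - 16·8 + 8^2 = $23.
P = $19 lies below min AVC = $23; no output level covers variable cost.
Best response: produce nothing and absorb the $432 fixed cost.

Shut down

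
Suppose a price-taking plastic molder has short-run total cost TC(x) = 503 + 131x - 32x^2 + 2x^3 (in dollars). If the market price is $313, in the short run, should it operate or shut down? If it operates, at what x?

Strip out fixed cost: VC = 131x - 32x^2 + 2x^3. Then AVC = 131 - 32x + 2x^2 and MC = 131 - 64x + 6x^2.
AVC hits its minimum where MC = AVC, at x = 8, giving min AVC = 131 - 32·8 + 2·8^2 = $3.
Because $313 ≥ $3, revenue can cover variable cost; the firm operates.
Set P = MC: 313 = 131 - 64x + 6x^2 → -182 - 64x + 6x^2 = 0. The roots are x = -7/3 and x = 13; the profit-maximizing output is on the rising part of MC, so x* = 13.
Check: AVC at x = 13 is $53 ≤ P, so revenue covers variable cost.
Profit = P·x − TC = 313·13 − 1192 = $2877.

Produce at x = 13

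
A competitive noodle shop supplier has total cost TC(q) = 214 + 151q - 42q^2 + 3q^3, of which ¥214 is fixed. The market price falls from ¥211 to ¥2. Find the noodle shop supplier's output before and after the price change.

Output falls from 10 to 0 (the firm shuts down)

AVC = 151 - 42q + 3q^2, minimized at q = 7 where min AVC = ¥4. MC = 151 - 84q + 9q^2.
With P = ¥211 above the shutdown price, P = MC gives q = 10.
At P = ¥2 < min AVC = ¥4, price no longer covers variable cost at any output, so the firm shuts down: q = 0.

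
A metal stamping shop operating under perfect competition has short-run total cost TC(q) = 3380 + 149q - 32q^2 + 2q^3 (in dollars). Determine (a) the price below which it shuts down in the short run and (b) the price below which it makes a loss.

Shutdown price = $21; break-even price = $331

Shutdown price = min AVC. AVC = 149 - 32q + 2q^2, with vertex at q = 8 and minimum $21.
ATC = 3380/q + 149 - 32q + 2q^2. Setting dATC/dq = −3380/q^2 − 32 + 4q = 0 gives q = 13 (since 4·13^3 − 32·13^2 = 3380).
min ATC = 3380/13 + 149 − 32·13 + 2·13^2 = $331. That is the break-even price.
For $21 ≤ P < $331 the firm produces at a loss; below $21 it shuts down.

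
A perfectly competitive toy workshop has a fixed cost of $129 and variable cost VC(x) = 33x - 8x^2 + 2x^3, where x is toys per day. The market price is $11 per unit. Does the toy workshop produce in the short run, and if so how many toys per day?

Shut down

Strip out fixed cost: VC = 33x - 8x^2 + 2x^3. Then AVC = 33 - 8x + 2x^2 and MC = 33 - 16x + 6x^2.
The AVC parabola has its vertex at x = 8/4 = 2, where AVC = 33 - 8·2 + 2·2^2 = $25.
Since P = $11 < min AVC = $25, price fails to cover variable cost at any output.
Best response: produce nothing and absorb the $129 fixed cost.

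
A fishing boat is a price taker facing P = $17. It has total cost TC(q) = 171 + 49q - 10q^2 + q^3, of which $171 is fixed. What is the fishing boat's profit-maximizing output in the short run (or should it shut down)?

Shut down

Strip out fixed cost: VC = 49q - 10q^2 + q^3. Then AVC = 49 - 10q + q^2 and MC = 49 - 20q + 3q^2.
AVC is minimized where dAVC/dq = -10 + 2q = 0, at q = 5; min AVC = 49 - 10·5 + 5^2 = $24.
With P < min AVC ($17 < $24), every unit sold adds to the loss.
Shutting down limits the loss to fixed cost, $171.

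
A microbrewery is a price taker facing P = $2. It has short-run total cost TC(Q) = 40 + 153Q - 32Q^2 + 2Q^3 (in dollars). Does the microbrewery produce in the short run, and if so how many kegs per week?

Strip out fixed cost: VC = 153Q - 32Q^2 + 2Q^3. Then AVC = 153 - 32Q + 2Q^2 and MC = 153 - 64Q + 6Q^2.
The AVC parabola has its vertex at Q = 32/4 = 8, where AVC = 153 - 32·8 + 2·8^2 = $25.
Since P = $2 < min AVC = $25, price fails to cover variable cost at any output.
The firm minimizes its loss by shutting down and losing only its fixed cost of $40.

Shut down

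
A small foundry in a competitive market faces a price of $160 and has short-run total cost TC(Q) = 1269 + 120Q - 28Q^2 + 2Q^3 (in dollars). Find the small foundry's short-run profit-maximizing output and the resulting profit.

Profit = -$69 at Q = 10

AVC = 120 - 28Q + 2Q^2; min AVC = $22 at Q = 7. Since P = $160 ≥ min AVC, the firm produces.
MC = 120 - 56Q + 6Q^2. Setting P = MC and taking the root on the rising branch gives Q* = 10.
TR = 160·10 = 1600. TC = 1269 + 400 = 1669. Profit = 1600 − 1669 = -$69.
By producing, the firm covers all variable cost plus $1200 of fixed cost; shutting down would lose the full $1269.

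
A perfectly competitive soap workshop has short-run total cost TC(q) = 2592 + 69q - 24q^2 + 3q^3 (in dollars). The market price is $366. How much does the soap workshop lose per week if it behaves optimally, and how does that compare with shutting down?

AVC = 69 - 24q + 3q^2; min AVC = $21 at q = 4. Since P = $366 ≥ min AVC, the firm produces.
With MC = 69 - 48q + 9q^2, P = MC on the upward-sloping part at q* = 9.
TR = 366·9 = 3294. TC = 2592 + 864 = 3456. Profit = 3294 − 3456 = -$162.
By producing, the firm covers all variable cost plus $2430 of fixed cost; shutting down would lose the full $2592.

Profit = -$162 at q = 9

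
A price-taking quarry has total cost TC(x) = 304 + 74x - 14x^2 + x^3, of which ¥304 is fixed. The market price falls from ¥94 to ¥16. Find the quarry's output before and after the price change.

MC = 74 - 28x + 3x^2; the shutdown threshold is min AVC = ¥25 (at x = 7).
At P = ¥94 ≥ min AVC, set P = MC on the rising branch: x = 10.
At P = ¥16 < min AVC = ¥25, price no longer covers variable cost at any output, so the firm shuts down: x = 0.

Output falls from 10 to 0 (the firm shuts down)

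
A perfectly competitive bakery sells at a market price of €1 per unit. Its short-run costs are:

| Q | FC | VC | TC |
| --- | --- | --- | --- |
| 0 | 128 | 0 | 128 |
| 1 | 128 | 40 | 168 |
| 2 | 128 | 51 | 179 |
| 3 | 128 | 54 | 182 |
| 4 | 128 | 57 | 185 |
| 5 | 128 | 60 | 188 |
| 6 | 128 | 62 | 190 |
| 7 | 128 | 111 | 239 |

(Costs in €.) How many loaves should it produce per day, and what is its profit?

Q = 0 (shut down); profit = -€128

Tabulate TR − TC: Q=0: -128; Q=1: -167; Q=2: -177; Q=3: -179; Q=4: -181; Q=5: -183; Q=6: -184; Q=7: -232.
Profit is highest at Q = 0. Equivalently, the lowest AVC in the table is 62/6 ≈ €10.33 at Q = 6, and P = €1 falls below it — price never covers variable cost, so the firm shuts down and loses only its fixed cost.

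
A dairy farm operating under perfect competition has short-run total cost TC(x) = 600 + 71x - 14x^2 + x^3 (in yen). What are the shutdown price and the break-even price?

Shutdown price = min AVC. AVC = 71 - 14x + x^2, with vertex at x = 7 and minimum ¥22.
ATC = 600/x + 71 - 14x + x^2. Setting dATC/dx = −600/x^2 − 14 + 2x = 0 gives x = 10 (since 2·10^3 − 14·10^2 = 600).
min ATC = 600/10 + 71 − 14·10 + 10^2 = ¥91. That is the break-even price.
Between these two prices the firm operates at a loss; above ¥91 it earns a profit.

Shutdown price = ¥22; break-even price = ¥91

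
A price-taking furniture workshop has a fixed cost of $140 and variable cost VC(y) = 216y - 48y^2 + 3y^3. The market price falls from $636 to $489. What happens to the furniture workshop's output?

Output falls from 14 to 13

AVC = 216 - 48y + 3y^2, minimized at y = 8 where min AVC = $24. MC = 216 - 96y + 9y^2.
At P = $636 ≥ min AVC, set P = MC on the rising branch: y = 14.
At P = $489 ≥ min AVC, set P = MC: y = 13. The firm stays open but cuts output.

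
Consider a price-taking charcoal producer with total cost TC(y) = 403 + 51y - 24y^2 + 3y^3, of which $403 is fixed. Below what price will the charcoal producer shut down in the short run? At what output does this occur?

$3 per unit, at y = 4

The shutdown price is the minimum of AVC. VC = 51y - 24y^2 + 3y^3, so AVC = 51 - 24y + 3y^2.
At the minimum of AVC, MC = AVC. MC = 51 - 48y + 9y^2; setting MC = AVC gives 6y^2 - 24y = 0, so y = 4. min AVC = 3.
The firm shuts down for any P below $3.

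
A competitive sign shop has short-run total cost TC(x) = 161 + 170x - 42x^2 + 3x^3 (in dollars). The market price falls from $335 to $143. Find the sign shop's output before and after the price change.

AVC = 170 - 42x + 3x^2, minimized at x = 7 where min AVC = $23. MC = 170 - 84x + 9x^2.
With P = $335 above the shutdown price, P = MC gives x = 11.
At P = $143 ≥ min AVC, set P = MC: x = 9. The firm stays open but cuts output.

Output falls from 11 to 9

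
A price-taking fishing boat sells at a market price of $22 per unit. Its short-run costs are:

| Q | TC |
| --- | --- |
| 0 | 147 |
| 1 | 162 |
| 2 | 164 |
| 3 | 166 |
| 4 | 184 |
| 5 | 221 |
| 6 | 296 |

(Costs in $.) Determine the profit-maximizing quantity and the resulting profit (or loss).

Compute π = P·Q − TC at each output: Q=0: -147; Q=1: -140; Q=2: -120; Q=3: -100; Q=4: -96; Q=5: -111; Q=6: -164.
Profit is maximized at Q = 4. AVC there is 37/4 = $9.25 ≤ P, so producing beats shutting down (which would give -$147).

Q = 4; profit = -$96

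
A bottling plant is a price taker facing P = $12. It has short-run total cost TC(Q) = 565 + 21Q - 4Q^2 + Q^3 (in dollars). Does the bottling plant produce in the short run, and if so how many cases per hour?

Shut down

Strip out fixed cost: VC = 21Q - 4Q^2 + Q^3. Then AVC = 21 - 4Q + Q^2 and MC = 21 - 8Q + 3Q^2.
AVC hits its minimum where MC = AVC, at Q = 2, giving min AVC = 21 - 4·2 + 2^2 = $17.
P = $12 lies below min AVC = $17; no output level covers variable cost.
Best response: produce nothing and absorb the $565 fixed cost.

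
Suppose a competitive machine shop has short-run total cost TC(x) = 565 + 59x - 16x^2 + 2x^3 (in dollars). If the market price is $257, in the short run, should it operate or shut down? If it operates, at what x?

From TC, MC = TC'(x) = 59 - 32x + 6x^2 and AVC = VC/x = 59 - 16x + 2x^2.
The AVC parabola has its vertex at x = 16/4 = 4, where AVC = 59 - 16·4 + 2·4^2 = $27.
Because $257 ≥ $27, revenue can cover variable cost; the firm operates.
Solving P = MC: -198 - 32x + 6x^2 = 0 ⇒ x = -11/3 or 9. On the upward-sloping branch, x* = 9.
Check: AVC at x = 9 is $77 ≤ P, so revenue covers variable cost.
Profit = P·x − TC = 257·9 − 1258 = $1055.

Produce at x = 9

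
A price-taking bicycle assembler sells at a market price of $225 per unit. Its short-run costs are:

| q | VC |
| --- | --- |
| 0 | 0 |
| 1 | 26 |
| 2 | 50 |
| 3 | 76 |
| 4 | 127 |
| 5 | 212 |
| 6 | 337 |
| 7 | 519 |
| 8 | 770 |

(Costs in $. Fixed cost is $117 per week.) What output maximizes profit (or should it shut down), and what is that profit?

Profit at each row (π = 225q − TC): q=0: -117; q=1: 82; q=2: 283; q=3: 482; q=4: 656; q=5: 796; q=6: 896; q=7: 939; q=8: 913.
Profit is maximized at q = 7. AVC there is 519/7 = $74.14 ≤ P, so producing beats shutting down (which would give -$117).

q = 7; profit = $939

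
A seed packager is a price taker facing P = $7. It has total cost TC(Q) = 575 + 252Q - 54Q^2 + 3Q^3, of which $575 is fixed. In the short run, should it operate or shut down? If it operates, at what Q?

Shut down

Strip out fixed cost: VC = 252Q - 54Q^2 + 3Q^3. Then AVC = 252 - 54Q + 3Q^2 and MC = 252 - 108Q + 9Q^2.
AVC is minimized where dAVC/dQ = -54 + 6Q = 0, at Q = 9; min AVC = 252 - 54·9 + 3·9^2 = $9.
P = $7 lies below min AVC = $9; no output level covers variable cost.
Best response: produce nothing and absorb the $575 fixed cost.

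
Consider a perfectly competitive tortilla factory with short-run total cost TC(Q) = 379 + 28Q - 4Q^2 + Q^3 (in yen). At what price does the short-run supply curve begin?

The firm shuts down when price falls below the minimum of average variable cost. AVC = VC/Q = 28 - 4Q + Q^2.
dAVC/dQ = -4 + 2Q = 0 gives Q = 2. min AVC = 28 - 4·2 + 2^2 = 24.
For P < ¥24 the firm produces nothing.

¥24 per unit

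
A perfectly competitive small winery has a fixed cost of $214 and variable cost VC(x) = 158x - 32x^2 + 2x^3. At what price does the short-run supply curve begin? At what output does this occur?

$30 per unit, at x = 8

The shutdown price is the minimum of AVC. VC = 158x - 32x^2 + 2x^3, so AVC = 158 - 32x + 2x^2.
At the minimum of AVC, MC = AVC. MC = 158 - 64x + 6x^2; setting MC = AVC gives 4x^2 - 32x = 0, so x = 8. min AVC = 30.
For P < $30 the firm produces nothing.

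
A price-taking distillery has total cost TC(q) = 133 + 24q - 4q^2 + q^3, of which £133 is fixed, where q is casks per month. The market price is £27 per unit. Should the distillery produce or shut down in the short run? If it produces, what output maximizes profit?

From TC, MC = TC'(q) = 24 - 8q + 3q^2 and AVC = VC/q = 24 - 4q + q^2.
AVC is minimized where dAVC/dq = -4 + 2q = 0, at q = 2; min AVC = 24 - 4·2 + 2^2 = £20.
Since P = £27 ≥ min AVC = £20, price covers variable cost and the firm should produce.
P = MC gives -3 - 8q + 3q^2 = 0, with roots -1/3 and 3. Take the larger (rising MC): q* = 3.
Check: AVC at q = 3 is £21 ≤ P, so revenue covers variable cost.
Profit = P·q − TC = 27·3 − 196 = -£115, a loss, but smaller than the £133 fixed cost the firm would lose by shutting down.

Produce at q = 3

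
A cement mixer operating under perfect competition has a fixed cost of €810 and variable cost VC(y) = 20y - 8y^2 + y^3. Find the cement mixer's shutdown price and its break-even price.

Shutdown price = €4; break-even price = €119

Shutdown price = min AVC. AVC = 20 - 8y + y^2, with vertex at y = 4 and minimum €4.
ATC = 810/y + 20 - 8y + y^2. Setting dATC/dy = −810/y^2 − 8 + 2y = 0 gives y = 9 (since 2·9^3 − 8·9^2 = 810).
min ATC = 810/9 + 20 − 8·9 + 9^2 = €119. That is the break-even price.
Between these two prices the firm operates at a loss; above €119 it earns a profit.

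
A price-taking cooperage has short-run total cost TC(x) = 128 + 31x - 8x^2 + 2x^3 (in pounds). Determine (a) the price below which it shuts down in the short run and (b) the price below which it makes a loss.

Shutdown price = £23; break-even price = £63

AVC = 31 - 8x + 2x^2; minimized at x = 2, giving min AVC = £23. That is the shutdown price.
ATC = 128/x + 31 - 8x + 2x^2. Setting dATC/dx = −128/x^2 − 8 + 4x = 0 gives x = 4 (since 4·4^3 − 8·4^2 = 128).
min ATC = 128/4 + 31 − 8·4 + 2·4^2 = £63. That is the break-even price.
For £23 ≤ P < £63 the firm produces at a loss; below £23 it shuts down.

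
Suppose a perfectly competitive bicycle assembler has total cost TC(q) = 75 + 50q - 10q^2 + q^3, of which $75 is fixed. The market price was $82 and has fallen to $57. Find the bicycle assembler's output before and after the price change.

AVC = 50 - 10q + q^2, minimized at q = 5 where min AVC = $25. MC = 50 - 20q + 3q^2.
With P = $82 above the shutdown price, P = MC gives q = 8.
At P = $57 ≥ min AVC, set P = MC: q = 7. The firm stays open but cuts output.

Output falls from 8 to 7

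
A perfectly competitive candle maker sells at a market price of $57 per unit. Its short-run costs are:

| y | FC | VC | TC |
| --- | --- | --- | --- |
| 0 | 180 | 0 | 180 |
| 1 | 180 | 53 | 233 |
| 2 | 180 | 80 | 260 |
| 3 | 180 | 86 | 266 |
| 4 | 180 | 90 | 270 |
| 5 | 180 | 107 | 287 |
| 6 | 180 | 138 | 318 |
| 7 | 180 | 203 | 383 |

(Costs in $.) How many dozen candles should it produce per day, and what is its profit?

y = 6; profit = $24

Tabulate TR − TC: y=0: -180; y=1: -176; y=2: -146; y=3: -95; y=4: -42; y=5: -2; y=6: 24; y=7: 16.
Profit is maximized at y = 6. AVC there is 138/6 = $23 ≤ P, so producing beats shutting down (which would give -$180).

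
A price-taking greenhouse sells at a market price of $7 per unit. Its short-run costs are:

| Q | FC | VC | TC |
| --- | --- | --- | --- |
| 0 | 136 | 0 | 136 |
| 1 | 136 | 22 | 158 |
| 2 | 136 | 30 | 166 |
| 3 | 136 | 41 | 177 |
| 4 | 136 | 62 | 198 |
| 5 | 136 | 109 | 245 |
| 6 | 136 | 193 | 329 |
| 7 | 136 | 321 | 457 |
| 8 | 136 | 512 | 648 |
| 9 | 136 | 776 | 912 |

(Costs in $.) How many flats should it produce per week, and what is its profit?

Compute π = P·Q − TC at each output: Q=0: -136; Q=1: -151; Q=2: -152; Q=3: -156; Q=4: -170; Q=5: -210; Q=6: -287; Q=7: -408; Q=8: -592; Q=9: -849.
Profit is highest at Q = 0. Equivalently, the lowest AVC in the table is 41/3 ≈ $13.67 at Q = 3, and P = $7 falls below it — price never covers variable cost, so the firm shuts down and loses only its fixed cost.

Q = 0 (shut down); profit = -$136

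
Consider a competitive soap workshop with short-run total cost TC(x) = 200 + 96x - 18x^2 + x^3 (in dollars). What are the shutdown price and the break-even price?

Shutdown price = $15; break-even price = $36

Shutdown price = min AVC. AVC = 96 - 18x + x^2, with vertex at x = 9 and minimum $15.
ATC = 200/x + 96 - 18x + x^2. Setting dATC/dx = −200/x^2 − 18 + 2x = 0 gives x = 10 (since 2·10^3 − 18·10^2 = 200).
min ATC = 200/10 + 96 − 18·10 + 10^2 = $36. That is the break-even price.
Between these two prices the firm operates at a loss; above $36 it earns a profit.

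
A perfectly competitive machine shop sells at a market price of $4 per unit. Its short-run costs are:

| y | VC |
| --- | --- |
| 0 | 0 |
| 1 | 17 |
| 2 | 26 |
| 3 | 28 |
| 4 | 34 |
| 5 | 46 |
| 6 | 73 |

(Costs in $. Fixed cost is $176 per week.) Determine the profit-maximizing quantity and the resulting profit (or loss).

y = 0 (shut down); profit = -$176

Tabulate TR − TC: y=0: -176; y=1: -189; y=2: -194; y=3: -192; y=4: -194; y=5: -202; y=6: -225.
Profit is highest at y = 0. Equivalently, the lowest AVC in the table is 34/4 ≈ $8.50 at y = 4, and P = $4 falls below it — price never covers variable cost, so the firm shuts down and loses only its fixed cost.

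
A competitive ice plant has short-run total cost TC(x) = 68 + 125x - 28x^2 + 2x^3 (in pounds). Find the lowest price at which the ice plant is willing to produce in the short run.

£27 per unit

The firm shuts down when price falls below the minimum of average variable cost. AVC = VC/x = 125 - 28x + 2x^2.
dAVC/dx = -28 + 4x = 0 gives x = 7. min AVC = 125 - 28·7 + 2·7^2 = 27.
So the shutdown price is £27.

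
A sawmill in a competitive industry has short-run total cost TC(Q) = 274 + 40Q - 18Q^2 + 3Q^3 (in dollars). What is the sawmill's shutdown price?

The firm shuts down when price falls below the minimum of average variable cost. AVC = VC/Q = 40 - 18Q + 3Q^2.
At the minimum of AVC, MC = AVC. MC = 40 - 36Q + 9Q^2; setting MC = AVC gives 6Q^2 - 18Q = 0, so Q = 3. min AVC = 13.
The firm shuts down for any P below $13.

$13 per unit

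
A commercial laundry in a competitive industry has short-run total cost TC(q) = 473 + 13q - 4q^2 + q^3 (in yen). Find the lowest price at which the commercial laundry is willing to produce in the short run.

The shutdown price is the minimum of AVC. VC = 13q - 4q^2 + q^3, so AVC = 13 - 4q + q^2.
At the minimum of AVC, MC = AVC. MC = 13 - 8q + 3q^2; setting MC = AVC gives 2q^2 - 4q = 0, so q = 2. min AVC = 9.
So the shutdown price is ¥9.

¥9 per unit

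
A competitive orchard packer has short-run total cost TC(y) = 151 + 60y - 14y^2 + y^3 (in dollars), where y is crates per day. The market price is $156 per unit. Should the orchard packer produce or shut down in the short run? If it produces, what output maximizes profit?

Variable cost is VC = 60y - 14y^2 + y^3, so AVC = VC/y = 60 - 14y + y^2 and MC = dTC/dy = 60 - 28y + 3y^2.
AVC is minimized where dAVC/dy = -14 + 2y = 0, at y = 7; min AVC = 60 - 14·7 + 7^2 = $11.
Since P = $156 ≥ min AVC = $11, price covers variable cost and the firm should produce.
Solving P = MC: -96 - 28y + 3y^2 = 0 ⇒ y = -8/3 or 12. On the upward-sloping branch, y* = 12.
Check: AVC at y = 12 is $36 ≤ P, so revenue covers variable cost.
Profit = P·y − TC = 156·12 − 583 = $1289.

Produce at y = 12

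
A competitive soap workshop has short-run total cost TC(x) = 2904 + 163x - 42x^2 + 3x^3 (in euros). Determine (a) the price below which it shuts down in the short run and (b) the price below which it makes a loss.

Shutdown price = €16; break-even price = €328

Shutdown price = min AVC. AVC = 163 - 42x + 3x^2, with vertex at x = 7 and minimum €16.
ATC = 2904/x + 163 - 42x + 3x^2. Setting dATC/dx = −2904/x^2 − 42 + 6x = 0 gives x = 11 (since 6·11^3 − 42·11^2 = 2904).
min ATC = 2904/11 + 163 − 42·11 + 3·11^2 = €328. That is the break-even price.
For €16 ≤ P < €328 the firm produces at a loss; below €16 it shuts down.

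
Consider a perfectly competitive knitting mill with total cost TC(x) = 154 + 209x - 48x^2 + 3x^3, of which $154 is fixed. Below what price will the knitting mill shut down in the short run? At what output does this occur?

$17 per unit, at x = 8

The firm shuts down when price falls below the minimum of average variable cost. AVC = VC/x = 209 - 48x + 3x^2.
dAVC/dx = -48 + 6x = 0 gives x = 8. min AVC = 209 - 48·8 + 3·8^2 = 17.
So the shutdown price is $17.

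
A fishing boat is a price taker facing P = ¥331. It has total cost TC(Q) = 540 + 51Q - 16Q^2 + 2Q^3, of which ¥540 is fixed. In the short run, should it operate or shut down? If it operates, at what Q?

From TC, MC = TC'(Q) = 51 - 32Q + 6Q^2 and AVC = VC/Q = 51 - 16Q + 2Q^2.
AVC is minimized where dAVC/dQ = -16 + 4Q = 0, at Q = 4; min AVC = 51 - 16·4 + 2·4^2 = ¥19.
Because ¥331 ≥ ¥19, revenue can cover variable cost; the firm operates.
Solving P = MC: -280 - 32Q + 6Q^2 = 0 ⇒ Q = -14/3 or 10. On the upward-sloping branch, Q* = 10.
Check: AVC at Q = 10 is ¥91 ≤ P, so revenue covers variable cost.
Profit = P·Q − TC = 331·10 − 1450 = ¥1860.

Produce at Q = 10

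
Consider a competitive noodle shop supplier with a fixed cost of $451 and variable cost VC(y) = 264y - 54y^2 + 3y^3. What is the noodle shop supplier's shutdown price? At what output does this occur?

$21 per unit, at y = 9

The shutdown price is the minimum of AVC. VC = 264y - 54y^2 + 3y^3, so AVC = 264 - 54y + 3y^2.
At the minimum of AVC, MC = AVC. MC = 264 - 108y + 9y^2; setting MC = AVC gives 6y^2 - 54y = 0, so y = 9. min AVC = 21.
For P < $21 the firm produces nothing.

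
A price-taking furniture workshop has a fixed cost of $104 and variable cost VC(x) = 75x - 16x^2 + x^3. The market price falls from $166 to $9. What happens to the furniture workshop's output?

Output falls from 13 to 0 (the firm shuts down)

MC = 75 - 32x + 3x^2; the shutdown threshold is min AVC = $11 (at x = 8).
At P = $166 ≥ min AVC, set P = MC on the rising branch: x = 13.
At P = $9 < min AVC = $11, price no longer covers variable cost at any output, so the firm shuts down: x = 0.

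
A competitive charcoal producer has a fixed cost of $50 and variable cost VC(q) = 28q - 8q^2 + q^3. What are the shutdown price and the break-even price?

Shutdown price = min AVC. AVC = 28 - 8q + q^2, with vertex at q = 4 and minimum $12.
ATC = 50/q + 28 - 8q + q^2. Setting dATC/dq = −50/q^2 − 8 + 2q = 0 gives q = 5 (since 2·5^3 − 8·5^2 = 50).
min ATC = 50/5 + 28 − 8·5 + 5^2 = $23. That is the break-even price.
Between these two prices the firm operates at a loss; above $23 it earns a profit.

Shutdown price = $12; break-even price = $23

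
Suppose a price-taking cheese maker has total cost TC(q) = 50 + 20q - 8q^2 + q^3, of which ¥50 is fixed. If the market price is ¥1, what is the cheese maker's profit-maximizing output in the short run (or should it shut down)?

Shut down

Strip out fixed cost: VC = 20q - 8q^2 + q^3. Then AVC = 20 - 8q + q^2 and MC = 20 - 16q + 3q^2.
AVC hits its minimum where MC = AVC, at q = 4, giving min AVC = 20 - 8·4 + 4^2 = ¥4.
P = ¥1 lies below min AVC = ¥4; no output level covers variable cost.
The firm minimizes its loss by shutting down and losing only its fixed cost of ¥50.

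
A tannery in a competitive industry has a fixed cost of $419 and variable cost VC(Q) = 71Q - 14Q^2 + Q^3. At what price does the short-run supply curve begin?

The shutdown price is the minimum of AVC. VC = 71Q - 14Q^2 + Q^3, so AVC = 71 - 14Q + Q^2.
dAVC/dQ = -14 + 2Q = 0 gives Q = 7. min AVC = 71 - 14·7 + 7^2 = 22.
So the shutdown price is $22.

$22 per unit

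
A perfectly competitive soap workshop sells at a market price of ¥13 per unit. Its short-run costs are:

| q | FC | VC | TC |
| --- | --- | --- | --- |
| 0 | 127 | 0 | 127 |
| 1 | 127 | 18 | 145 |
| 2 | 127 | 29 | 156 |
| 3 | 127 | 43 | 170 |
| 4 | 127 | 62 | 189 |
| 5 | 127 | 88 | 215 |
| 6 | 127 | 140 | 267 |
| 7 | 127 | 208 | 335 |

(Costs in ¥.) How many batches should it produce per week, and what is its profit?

q = 0 (shut down); profit = -¥127

Tabulate TR − TC: q=0: -127; q=1: -132; q=2: -130; q=3: -131; q=4: -137; q=5: -150; q=6: -189; q=7: -244.
Profit is highest at q = 0. Equivalently, the lowest AVC in the table is 43/3 ≈ ¥14.33 at q = 3, and P = ¥13 falls below it — price never covers variable cost, so the firm shuts down and loses only its fixed cost.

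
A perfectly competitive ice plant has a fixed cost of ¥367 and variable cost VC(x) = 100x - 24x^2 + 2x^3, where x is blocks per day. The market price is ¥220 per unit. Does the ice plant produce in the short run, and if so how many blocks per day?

Produce at x = 10

From TC, MC = TC'(x) = 100 - 48x + 6x^2 and AVC = VC/x = 100 - 24x + 2x^2.
AVC is minimized where dAVC/dx = -24 + 4x = 0, at x = 6; min AVC = 100 - 24·6 + 2·6^2 = ¥28.
Because ¥220 ≥ ¥28, revenue can cover variable cost; the firm operates.
Set P = MC: 220 = 100 - 48x + 6x^2 → -120 - 48x + 6x^2 = 0. The roots are x = -2 and x = 10; the profit-maximizing output is on the rising part of MC, so x* = 10.
Check: AVC at x = 10 is ¥60 ≤ P, so revenue covers variable cost.
Profit = P·x − TC = 220·10 − 967 = ¥1233.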